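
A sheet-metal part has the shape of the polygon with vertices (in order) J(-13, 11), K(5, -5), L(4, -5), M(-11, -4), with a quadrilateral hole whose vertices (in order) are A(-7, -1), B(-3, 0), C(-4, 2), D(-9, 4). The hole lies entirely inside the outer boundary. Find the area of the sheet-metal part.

104.5

Outer boundary:
J→K: (-13)(-5) − (5)(11) = 10
K→L: (5)(-5) − (4)(-5) = -5
L→M: (4)(-4) − (-11)(-5) = -71
M→J: (-11)(11) − (-13)(-4) = -173
Σ = -239
Area = |Σ|/2 = 119.5.
Hole:
Apply Gauss's area formula: 2A = Σ (x_i·y_{i+1} − x_{i+1}·y_i), indices taken mod 4.
Cross-terms: -3, -6, 2, 37  ⇒  Σ = 30
Area = |Σ|/2 = 15.
Net area = 119.5 − 15 = 104.5.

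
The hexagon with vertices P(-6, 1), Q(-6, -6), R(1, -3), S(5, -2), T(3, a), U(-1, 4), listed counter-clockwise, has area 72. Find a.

Write out the shoelace sum; only the two edges meeting at T involve a:
2·Area = [(5·a − 3·(-2)) + (3·4 − (-1)·a)] + 102
       = 6·a + 120 = 144
⇒ a = 4.

4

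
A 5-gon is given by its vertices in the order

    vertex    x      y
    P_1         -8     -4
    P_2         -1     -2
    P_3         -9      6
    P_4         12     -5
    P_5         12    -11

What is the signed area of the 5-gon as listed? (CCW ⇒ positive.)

-123.5

P_1→P_2: (-8)(-2) − (-1)(-4) = 12
P_2→P_3: (-1)(6) − (-9)(-2) = -24
P_3→P_4: (-9)(-5) − (12)(6) = -27
P_4→P_5: (12)(-11) − (12)(-5) = -72
P_5→P_1: (12)(-4) − (-8)(-11) = -136
Σ = -247
Signed area = Σ/2 = -123.5 (negative ⇒ clockwise traversal).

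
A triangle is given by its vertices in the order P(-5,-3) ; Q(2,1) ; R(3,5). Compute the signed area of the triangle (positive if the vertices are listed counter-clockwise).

Apply the shoelace (surveyor's) formula: 2A = Σ (x_i·y_{i+1} − x_{i+1}·y_i), indices taken mod 3.
Σ = (1) + (7) + (16) = 24
Signed area = Σ/2 = 12 (positive ⇒ counter-clockwise traversal).

12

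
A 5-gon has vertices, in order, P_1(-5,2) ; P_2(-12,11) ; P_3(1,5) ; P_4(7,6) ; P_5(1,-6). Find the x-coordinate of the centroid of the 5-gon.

-268/207

Apply the shoelace (surveyor's) formula. First the cross-terms c_i = x_i·y_{i+1} − x_{i+1}·y_i:
  -31, -71, -29, -48, -28  ⇒  2A = -207, A = -103.5.
Then Σ (x_i + x_{i+1})·c_i = 804, so x̄ = 804 / (6·(-103.5)) = -268/207.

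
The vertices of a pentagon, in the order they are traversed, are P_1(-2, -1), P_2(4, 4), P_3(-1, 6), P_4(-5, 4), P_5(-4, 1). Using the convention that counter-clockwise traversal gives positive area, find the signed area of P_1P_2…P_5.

Apply the surveyor's formula: 2A = Σ (x_i·y_{i+1} − x_{i+1}·y_i), indices taken mod 5.
Cross-terms: -4, 28, 26, 11, 6  ⇒  Σ = 67
Signed area = Σ/2 = 33.5 (positive ⇒ counter-clockwise traversal).

33.5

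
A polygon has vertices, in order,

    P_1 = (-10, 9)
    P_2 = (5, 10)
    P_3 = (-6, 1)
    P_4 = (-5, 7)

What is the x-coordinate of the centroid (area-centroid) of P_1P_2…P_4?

Apply the shoelace (surveyor's) formula. First the cross-terms c_i = x_i·y_{i+1} − x_{i+1}·y_i:
  -145, 65, -37, 25  ⇒  2A = -92, A = -46.
Then Σ (x_i + x_{i+1})·c_i = 692, so x̄ = 692 / (6·(-46)) = -173/69.

-173/69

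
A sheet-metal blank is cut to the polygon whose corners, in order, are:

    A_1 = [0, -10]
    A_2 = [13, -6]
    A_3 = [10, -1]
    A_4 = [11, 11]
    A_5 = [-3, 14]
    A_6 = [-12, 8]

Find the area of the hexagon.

Apply the shoelace formula: 2A = Σ (x_i·y_{i+1} − x_{i+1}·y_i), indices taken mod 6.
Σ = (130) + (47) + (121) + (187) + (144) + (120) = 749
Area = |Σ|/2 = 374.5.

374.5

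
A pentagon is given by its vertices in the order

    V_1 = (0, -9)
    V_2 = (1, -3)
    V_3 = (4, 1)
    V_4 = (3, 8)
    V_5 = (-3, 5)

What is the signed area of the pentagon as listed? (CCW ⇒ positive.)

Apply Gauss's area formula: 2A = Σ (x_i·y_{i+1} − x_{i+1}·y_i), indices taken mod 5.
Cross-terms: 9, 13, 29, 39, 27  ⇒  Σ = 117
Signed area = Σ/2 = 58.5 (positive ⇒ counter-clockwise traversal).

58.5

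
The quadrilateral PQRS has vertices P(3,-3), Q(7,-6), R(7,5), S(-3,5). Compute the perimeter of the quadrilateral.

|PQ| = √((4)² + (-3)²) = √25 = 5
|QR| = √((0)² + (11)²) = √121 = 11
|RS| = √((-10)² + (0)²) = √100 = 10
|SP| = √((6)² + (-8)²) = √100 = 10
Perimeter = 5 + 11 + 10 + 10 = 36.

36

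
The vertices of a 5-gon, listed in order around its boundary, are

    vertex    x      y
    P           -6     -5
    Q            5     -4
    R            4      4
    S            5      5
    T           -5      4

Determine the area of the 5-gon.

89.5

Apply the surveyor's formula: 2A = Σ (x_i·y_{i+1} − x_{i+1}·y_i), indices taken mod 5.
Σ = (49) + (36) + (0) + (45) + (49) = 179
Area = |Σ|/2 = 89.5.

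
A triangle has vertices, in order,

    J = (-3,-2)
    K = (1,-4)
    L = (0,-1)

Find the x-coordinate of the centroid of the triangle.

Apply the shoelace (surveyor's) formula. First the cross-terms c_i = x_i·y_{i+1} − x_{i+1}·y_i:
  14, -1, -3  ⇒  2A = 10, A = 5.
Then Σ (x_i + x_{i+1})·c_i = -20, so x̄ = -20 / (6·5) = -2/3.

-2/3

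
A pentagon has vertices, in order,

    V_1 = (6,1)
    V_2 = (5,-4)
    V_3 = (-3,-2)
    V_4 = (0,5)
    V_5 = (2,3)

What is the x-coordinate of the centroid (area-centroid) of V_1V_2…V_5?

233/138

Apply the surveyor's formula. First the cross-terms c_i = x_i·y_{i+1} − x_{i+1}·y_i:
  -29, -22, -15, -10, -16  ⇒  2A = -92, A = -46.
Then Σ (x_i + x_{i+1})·c_i = -466, so x̄ = -466 / (6·(-46)) = 233/138.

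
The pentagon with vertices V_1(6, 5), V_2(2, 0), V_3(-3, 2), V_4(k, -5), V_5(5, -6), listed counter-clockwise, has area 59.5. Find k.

The doubled signed area Σ (x_i y_{i+1} − x_{i+1} y_i) is linear in k.
With k=0 it equals 95; the coefficient of k is -8 (from the two edges through V_4).
So -8·k + 95 = 2·59.5 = 119 ⇒ k = -3.

-3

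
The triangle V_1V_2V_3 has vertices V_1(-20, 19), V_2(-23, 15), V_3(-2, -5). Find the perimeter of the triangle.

|V_1V_2| = √((-3)² + (-4)²) = √25 = 5
|V_2V_3| = √((21)² + (-20)²) = √841 = 29
|V_3V_1| = √((-18)² + (24)²) = √900 = 30
Perimeter = 5 + 29 + 30 = 64.

64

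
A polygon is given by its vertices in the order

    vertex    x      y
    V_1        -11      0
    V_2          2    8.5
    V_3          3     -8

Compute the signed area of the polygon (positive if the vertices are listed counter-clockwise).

Cross-terms: -93.5, -41.5, -88  ⇒  Σ = -223
Signed area = Σ/2 = -111.5 (negative ⇒ clockwise traversal).

-111.5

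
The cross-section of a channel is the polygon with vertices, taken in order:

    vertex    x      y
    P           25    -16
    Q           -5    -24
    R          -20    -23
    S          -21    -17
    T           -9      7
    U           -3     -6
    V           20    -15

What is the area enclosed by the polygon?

Σ = (-680) + (-365) + (-143) + (-300) + (75) + (165) + (55) = -1193
Area = |Σ|/2 = 596.5.

596.5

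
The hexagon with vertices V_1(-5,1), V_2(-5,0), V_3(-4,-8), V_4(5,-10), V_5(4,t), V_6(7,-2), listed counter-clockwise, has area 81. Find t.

-4

The doubled signed area Σ (x_i y_{i+1} − x_{i+1} y_i) is linear in t.
With t=0 it equals 154; the coefficient of t is -2 (from the two edges through V_5).
So -2·t + 154 = 2·81 = 162 ⇒ t = -4.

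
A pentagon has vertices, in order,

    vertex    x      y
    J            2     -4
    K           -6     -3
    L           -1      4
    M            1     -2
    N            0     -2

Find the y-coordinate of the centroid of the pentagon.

-163/171

Apply the shoelace (surveyor's) formula. First the cross-terms c_i = x_i·y_{i+1} − x_{i+1}·y_i:
  -30, -27, -2, -2, 4  ⇒  2A = -57, A = -28.5.
Then Σ (y_i + y_{i+1})·c_i = 163, so ȳ = 163 / (6·(-28.5)) = -163/171.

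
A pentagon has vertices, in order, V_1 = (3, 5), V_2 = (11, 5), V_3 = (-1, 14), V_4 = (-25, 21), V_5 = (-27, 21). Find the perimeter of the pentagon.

84

|V_1V_2| = √((8)² + (0)²) = √64 = 8
|V_2V_3| = √((-12)² + (9)²) = √225 = 15
|V_3V_4| = √((-24)² + (7)²) = √625 = 25
|V_4V_5| = √((-2)² + (0)²) = √4 = 2
|V_5V_1| = √((30)² + (-16)²) = √1156 = 34
Perimeter = 8 + 15 + 25 + 2 + 34 = 84.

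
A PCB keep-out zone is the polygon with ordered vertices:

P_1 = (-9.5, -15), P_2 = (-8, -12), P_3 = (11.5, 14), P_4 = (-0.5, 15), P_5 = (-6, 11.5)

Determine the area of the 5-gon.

P_1→P_2: (-9.5)(-12) − (-8)(-15) = -6
P_2→P_3: (-8)(14) − (11.5)(-12) = 26
P_3→P_4: (11.5)(15) − (-0.5)(14) = 179.5
P_4→P_5: (-0.5)(11.5) − (-6)(15) = 84.25
P_5→P_1: (-6)(-15) − (-9.5)(11.5) = 199.25
Σ = 483
Area = |Σ|/2 = 241.5.

241.5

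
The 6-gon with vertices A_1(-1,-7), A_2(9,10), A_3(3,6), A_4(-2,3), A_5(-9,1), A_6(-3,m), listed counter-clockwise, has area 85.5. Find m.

-3

Write out the shoelace sum; only the two edges meeting at A_6 involve m:
2·Area = [((-9)·m − (-3)·1) + ((-3)·(-7) − (-1)·m)] + 123
       = -8·m + 147 = 171
⇒ m = -3.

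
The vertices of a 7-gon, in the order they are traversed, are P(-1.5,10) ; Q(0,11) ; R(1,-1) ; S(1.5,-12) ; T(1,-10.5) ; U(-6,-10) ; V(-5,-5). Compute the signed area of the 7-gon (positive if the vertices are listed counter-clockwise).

-96.125

Σ = (-16.5) + (-11) + (-10.5) + (-3.75) + (-73) + (-20) + (-57.5) = -192.25
Signed area = Σ/2 = -96.125 (negative ⇒ clockwise traversal).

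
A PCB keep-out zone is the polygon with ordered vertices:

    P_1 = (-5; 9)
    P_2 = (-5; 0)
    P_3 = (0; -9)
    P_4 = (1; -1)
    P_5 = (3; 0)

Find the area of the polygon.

Σ = (45) + (45) + (9) + (3) + (27) = 129
Area = |Σ|/2 = 64.5.

64.5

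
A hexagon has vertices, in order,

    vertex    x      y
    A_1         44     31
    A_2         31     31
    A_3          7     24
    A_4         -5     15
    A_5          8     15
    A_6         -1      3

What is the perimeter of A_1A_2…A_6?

|A_1A_2| = √((-13)² + (0)²) = √169 = 13
|A_2A_3| = √((-24)² + (-7)²) = √625 = 25
|A_3A_4| = √((-12)² + (-9)²) = √225 = 15
|A_4A_5| = √((13)² + (0)²) = √169 = 13
|A_5A_6| = √((-9)² + (-12)²) = √225 = 15
|A_6A_1| = √((45)² + (28)²) = √2809 = 53
Perimeter = 13 + 25 + 15 + 13 + 15 + 53 = 134.

134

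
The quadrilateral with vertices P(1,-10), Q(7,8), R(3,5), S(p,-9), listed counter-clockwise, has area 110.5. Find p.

-10

The doubled signed area Σ (x_i y_{i+1} − x_{i+1} y_i) is linear in p.
With p=0 it equals 71; the coefficient of p is -15 (from the two edges through S).
So -15·p + 71 = 2·110.5 = 221 ⇒ p = -10.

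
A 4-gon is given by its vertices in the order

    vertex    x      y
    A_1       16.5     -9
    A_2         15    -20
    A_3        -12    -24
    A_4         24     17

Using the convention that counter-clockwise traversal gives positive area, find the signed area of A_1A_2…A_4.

Apply the shoelace formula: 2A = Σ (x_i·y_{i+1} − x_{i+1}·y_i), indices taken mod 4.
Σ = (-195) + (-600) + (372) + (-496.5) = -919.5
Signed area = Σ/2 = -459.75 (negative ⇒ clockwise traversal).

-459.75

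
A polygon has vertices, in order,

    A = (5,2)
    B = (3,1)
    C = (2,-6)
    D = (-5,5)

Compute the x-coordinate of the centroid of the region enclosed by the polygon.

Apply the surveyor's formula. First the cross-terms c_i = x_i·y_{i+1} − x_{i+1}·y_i:
  -1, -20, -20, -35  ⇒  2A = -76, A = -38.
Then Σ (x_i + x_{i+1})·c_i = -48, so x̄ = -48 / (6·(-38)) = 4/19.

4/19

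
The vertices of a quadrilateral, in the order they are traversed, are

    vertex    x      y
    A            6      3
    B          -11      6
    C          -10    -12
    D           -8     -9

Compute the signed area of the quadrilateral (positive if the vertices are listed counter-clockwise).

Apply the surveyor's formula: 2A = Σ (x_i·y_{i+1} − x_{i+1}·y_i), indices taken mod 4.
Σ = (69) + (192) + (-6) + (30) = 285
Signed area = Σ/2 = 142.5 (positive ⇒ counter-clockwise traversal).

142.5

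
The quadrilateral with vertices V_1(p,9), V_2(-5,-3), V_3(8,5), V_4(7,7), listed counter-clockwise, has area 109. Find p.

Write out the shoelace sum; only the two edges meeting at V_1 involve p:
2·Area = [(7·9 − p·7) + (p·(-3) − (-5)·9)] + 20
       = -10·p + 128 = 218
⇒ p = -9.

-9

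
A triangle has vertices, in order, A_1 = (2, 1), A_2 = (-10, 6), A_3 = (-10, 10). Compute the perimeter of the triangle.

32

|A_1A_2| = √((-12)² + (5)²) = √169 = 13
|A_2A_3| = √((0)² + (4)²) = √16 = 4
|A_3A_1| = √((12)² + (-9)²) = √225 = 15
Perimeter = 13 + 4 + 15 = 32.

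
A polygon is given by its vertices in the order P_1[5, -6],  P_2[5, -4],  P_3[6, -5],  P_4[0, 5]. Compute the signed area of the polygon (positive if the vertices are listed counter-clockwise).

7

Apply the surveyor's formula: 2A = Σ (x_i·y_{i+1} − x_{i+1}·y_i), indices taken mod 4.
Σ = (10) + (-1) + (30) + (-25) = 14
Signed area = Σ/2 = 7 (positive ⇒ counter-clockwise traversal).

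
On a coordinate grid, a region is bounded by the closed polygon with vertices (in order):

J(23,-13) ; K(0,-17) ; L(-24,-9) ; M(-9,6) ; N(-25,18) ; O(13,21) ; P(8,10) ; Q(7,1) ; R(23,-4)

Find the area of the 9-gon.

1076.5

Apply Gauss's area formula: 2A = Σ (x_i·y_{i+1} − x_{i+1}·y_i), indices taken mod 9.
Σ = (-391) + (-408) + (-225) + (-12) + (-759) + (-38) + (-62) + (-51) + (-207) = -2153
Area = |Σ|/2 = 1076.5.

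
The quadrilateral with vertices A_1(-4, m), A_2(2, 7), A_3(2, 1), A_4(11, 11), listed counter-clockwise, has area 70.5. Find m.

14

Write out the shoelace sum; only the two edges meeting at A_1 involve m:
2·Area = [(11·m − (-4)·11) + ((-4)·7 − 2·m)] + -1
       = 9·m + 15 = 141
⇒ m = 14.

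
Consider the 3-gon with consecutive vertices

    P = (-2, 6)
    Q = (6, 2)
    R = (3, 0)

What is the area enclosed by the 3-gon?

14

Σ = (-40) + (-6) + (18) = -28
Area = |Σ|/2 = 14.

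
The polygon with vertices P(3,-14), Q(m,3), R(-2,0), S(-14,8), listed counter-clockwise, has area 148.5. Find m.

9

Write out the shoelace sum; only the two edges meeting at Q involve m:
2·Area = [(3·3 − m·(-14)) + (m·0 − (-2)·3)] + 156
       = 14·m + 171 = 297
⇒ m = 9.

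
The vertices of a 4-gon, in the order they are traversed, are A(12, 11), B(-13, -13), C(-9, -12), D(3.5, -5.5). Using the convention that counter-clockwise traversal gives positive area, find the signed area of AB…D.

Cross-terms: -13, 39, 91.5, 104.5  ⇒  Σ = 222
Signed area = Σ/2 = 111 (positive ⇒ counter-clockwise traversal).

111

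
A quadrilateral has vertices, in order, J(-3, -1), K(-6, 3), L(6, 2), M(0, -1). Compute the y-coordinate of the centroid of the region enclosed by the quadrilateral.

Apply Gauss's area formula. First the cross-terms c_i = x_i·y_{i+1} − x_{i+1}·y_i:
  -15, -30, -6, -3  ⇒  2A = -54, A = -27.
Then Σ (y_i + y_{i+1})·c_i = -180, so ȳ = -180 / (6·(-27)) = 10/9.

10/9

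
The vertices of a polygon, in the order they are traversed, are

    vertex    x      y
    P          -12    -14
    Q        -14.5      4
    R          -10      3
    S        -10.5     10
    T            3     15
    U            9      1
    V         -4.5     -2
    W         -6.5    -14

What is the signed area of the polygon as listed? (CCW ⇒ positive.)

-341.5

Apply the shoelace formula: 2A = Σ (x_i·y_{i+1} − x_{i+1}·y_i), indices taken mod 8.
Σ = (-251) + (-3.5) + (-68.5) + (-187.5) + (-132) + (-13.5) + (50) + (-77) = -683
Signed area = Σ/2 = -341.5 (negative ⇒ clockwise traversal).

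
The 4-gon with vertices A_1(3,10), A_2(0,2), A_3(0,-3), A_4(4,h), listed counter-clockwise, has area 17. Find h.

8

Write out the shoelace sum; only the two edges meeting at A_4 involve h:
2·Area = [(0·h − 4·(-3)) + (4·10 − 3·h)] + 6
       = -3·h + 58 = 34
⇒ h = 8.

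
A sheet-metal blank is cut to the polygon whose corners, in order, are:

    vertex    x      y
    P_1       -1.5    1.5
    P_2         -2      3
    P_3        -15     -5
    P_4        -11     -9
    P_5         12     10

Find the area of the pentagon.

Apply the shoelace (surveyor's) formula: 2A = Σ (x_i·y_{i+1} − x_{i+1}·y_i), indices taken mod 5.
P_1→P_2: (-1.5)(3) − (-2)(1.5) = -1.5
P_2→P_3: (-2)(-5) − (-15)(3) = 55
P_3→P_4: (-15)(-9) − (-11)(-5) = 80
P_4→P_5: (-11)(10) − (12)(-9) = -2
P_5→P_1: (12)(1.5) − (-1.5)(10) = 33
Σ = 164.5
Area = |Σ|/2 = 82.25.

82.25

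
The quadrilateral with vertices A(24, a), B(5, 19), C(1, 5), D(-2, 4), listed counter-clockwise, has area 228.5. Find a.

-11

Write out the shoelace sum; only the two edges meeting at A involve a:
2·Area = [((-2)·a − 24·4) + (24·19 − 5·a)] + 20
       = -7·a + 380 = 457
⇒ a = -11.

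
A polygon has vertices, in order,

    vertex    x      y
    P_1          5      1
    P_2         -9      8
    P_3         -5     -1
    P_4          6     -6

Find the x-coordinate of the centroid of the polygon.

-15/17

Apply Gauss's area formula. First the cross-terms c_i = x_i·y_{i+1} − x_{i+1}·y_i:
  49, 49, 36, 36  ⇒  2A = 170, A = 85.
Then Σ (x_i + x_{i+1})·c_i = -450, so x̄ = -450 / (6·85) = -15/17.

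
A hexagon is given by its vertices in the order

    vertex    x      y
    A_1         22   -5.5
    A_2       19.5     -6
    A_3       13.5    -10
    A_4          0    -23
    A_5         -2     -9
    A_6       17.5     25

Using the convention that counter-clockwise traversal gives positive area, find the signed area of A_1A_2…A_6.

Σ = (-24.75) + (-114) + (-310.5) + (-46) + (107.5) + (-646.25) = -1034
Signed area = Σ/2 = -517 (negative ⇒ clockwise traversal).

-517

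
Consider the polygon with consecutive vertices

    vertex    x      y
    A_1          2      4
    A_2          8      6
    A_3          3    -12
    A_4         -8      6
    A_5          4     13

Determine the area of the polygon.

175

Apply the surveyor's formula: 2A = Σ (x_i·y_{i+1} − x_{i+1}·y_i), indices taken mod 5.
A_1→A_2: (2)(6) − (8)(4) = -20
A_2→A_3: (8)(-12) − (3)(6) = -114
A_3→A_4: (3)(6) − (-8)(-12) = -78
A_4→A_5: (-8)(13) − (4)(6) = -128
A_5→A_1: (4)(4) − (2)(13) = -10
Σ = -350
Area = |Σ|/2 = 175.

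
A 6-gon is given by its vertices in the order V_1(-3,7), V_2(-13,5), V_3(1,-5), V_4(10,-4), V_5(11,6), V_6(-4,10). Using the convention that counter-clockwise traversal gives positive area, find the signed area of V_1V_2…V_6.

211

Σ = (76) + (60) + (46) + (104) + (134) + (2) = 422
Signed area = Σ/2 = 211 (positive ⇒ counter-clockwise traversal).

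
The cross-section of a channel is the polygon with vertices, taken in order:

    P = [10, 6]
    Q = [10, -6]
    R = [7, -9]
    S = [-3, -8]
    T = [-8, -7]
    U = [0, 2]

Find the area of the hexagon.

Apply the shoelace formula: 2A = Σ (x_i·y_{i+1} − x_{i+1}·y_i), indices taken mod 6.
P→Q: (10)(-6) − (10)(6) = -120
Q→R: (10)(-9) − (7)(-6) = -48
R→S: (7)(-8) − (-3)(-9) = -83
S→T: (-3)(-7) − (-8)(-8) = -43
T→U: (-8)(2) − (0)(-7) = -16
U→P: (0)(6) − (10)(2) = -20
Σ = -330
Area = |Σ|/2 = 165.

165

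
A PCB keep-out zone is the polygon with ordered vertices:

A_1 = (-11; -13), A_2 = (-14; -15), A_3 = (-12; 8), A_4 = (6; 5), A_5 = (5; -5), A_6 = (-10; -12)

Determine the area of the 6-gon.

Apply Gauss's area formula: 2A = Σ (x_i·y_{i+1} − x_{i+1}·y_i), indices taken mod 6.
Cross-terms: -17, -292, -108, -55, -110, -2  ⇒  Σ = -584
Area = |Σ|/2 = 292.

292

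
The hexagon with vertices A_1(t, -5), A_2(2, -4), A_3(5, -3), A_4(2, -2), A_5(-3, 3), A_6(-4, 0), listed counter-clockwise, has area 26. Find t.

The doubled signed area Σ (x_i y_{i+1} − x_{i+1} y_i) is linear in t.
With t=0 it equals 52; the coefficient of t is -4 (from the two edges through A_1).
So -4·t + 52 = 2·26 = 52 ⇒ t = 0.

0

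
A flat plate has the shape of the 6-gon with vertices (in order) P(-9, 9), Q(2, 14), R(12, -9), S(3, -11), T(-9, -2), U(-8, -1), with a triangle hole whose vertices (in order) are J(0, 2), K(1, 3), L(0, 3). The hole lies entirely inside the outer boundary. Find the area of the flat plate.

Outer boundary:
Apply the shoelace (surveyor's) formula: 2A = Σ (x_i·y_{i+1} − x_{i+1}·y_i), indices taken mod 6.
Σ = (-144) + (-186) + (-105) + (-105) + (-7) + (-81) = -628
Area = |Σ|/2 = 314.
Hole:
Σ = (-2) + (3) + (0) = 1
Area = |Σ|/2 = 0.5.
Net area = 314 − 0.5 = 313.5.

313.5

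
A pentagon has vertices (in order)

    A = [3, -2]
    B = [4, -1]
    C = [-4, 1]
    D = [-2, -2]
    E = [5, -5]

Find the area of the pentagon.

Apply the surveyor's formula: 2A = Σ (x_i·y_{i+1} − x_{i+1}·y_i), indices taken mod 5.
Σ = (5) + (0) + (10) + (20) + (5) = 40
Area = |Σ|/2 = 20.

20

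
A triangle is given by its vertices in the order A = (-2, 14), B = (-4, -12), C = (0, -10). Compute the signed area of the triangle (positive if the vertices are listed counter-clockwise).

Apply the surveyor's formula: 2A = Σ (x_i·y_{i+1} − x_{i+1}·y_i), indices taken mod 3.
Σ = (80) + (40) + (-20) = 100
Signed area = Σ/2 = 50 (positive ⇒ counter-clockwise traversal).

50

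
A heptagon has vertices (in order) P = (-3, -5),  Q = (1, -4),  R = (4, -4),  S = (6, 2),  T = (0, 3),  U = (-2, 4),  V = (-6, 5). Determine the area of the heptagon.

Apply the shoelace (surveyor's) formula: 2A = Σ (x_i·y_{i+1} − x_{i+1}·y_i), indices taken mod 7.
Cross-terms: 17, 12, 32, 18, 6, 14, 45  ⇒  Σ = 144
Area = |Σ|/2 = 72.

72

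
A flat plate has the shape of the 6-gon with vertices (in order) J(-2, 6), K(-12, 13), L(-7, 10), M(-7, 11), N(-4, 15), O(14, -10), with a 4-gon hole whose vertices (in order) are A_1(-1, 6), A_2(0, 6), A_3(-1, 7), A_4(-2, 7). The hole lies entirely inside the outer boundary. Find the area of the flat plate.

77.5

Outer boundary:
Apply Gauss's area formula: 2A = Σ (x_i·y_{i+1} − x_{i+1}·y_i), indices taken mod 6.
Cross-terms: 46, -29, -7, -61, -170, 64  ⇒  Σ = -157
Area = |Σ|/2 = 78.5.
Hole:
Apply the shoelace (surveyor's) formula: 2A = Σ (x_i·y_{i+1} − x_{i+1}·y_i), indices taken mod 4.
Σ = (-6) + (6) + (7) + (-5) = 2
Area = |Σ|/2 = 1.
Net area = 78.5 − 1 = 77.5.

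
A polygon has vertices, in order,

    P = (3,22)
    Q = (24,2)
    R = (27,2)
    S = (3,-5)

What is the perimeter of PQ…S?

|PQ| = √((21)² + (-20)²) = √841 = 29
|QR| = √((3)² + (0)²) = √9 = 3
|RS| = √((-24)² + (-7)²) = √625 = 25
|SP| = √((0)² + (27)²) = √729 = 27
Perimeter = 29 + 3 + 25 + 27 = 84.

84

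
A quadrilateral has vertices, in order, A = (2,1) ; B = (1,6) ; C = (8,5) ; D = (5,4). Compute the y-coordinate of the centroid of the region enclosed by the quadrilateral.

Apply the surveyor's formula. First the cross-terms c_i = x_i·y_{i+1} − x_{i+1}·y_i:
  11, -43, 7, -3  ⇒  2A = -28, A = -14.
Then Σ (y_i + y_{i+1})·c_i = -348, so ȳ = -348 / (6·(-14)) = 29/7.

29/7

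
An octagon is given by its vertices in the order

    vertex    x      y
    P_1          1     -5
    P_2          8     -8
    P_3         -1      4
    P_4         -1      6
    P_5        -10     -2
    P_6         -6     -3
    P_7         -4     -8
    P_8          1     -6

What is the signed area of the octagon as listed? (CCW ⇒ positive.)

Σ = (32) + (24) + (-2) + (62) + (18) + (36) + (32) + (1) = 203
Signed area = Σ/2 = 101.5 (positive ⇒ counter-clockwise traversal).

101.5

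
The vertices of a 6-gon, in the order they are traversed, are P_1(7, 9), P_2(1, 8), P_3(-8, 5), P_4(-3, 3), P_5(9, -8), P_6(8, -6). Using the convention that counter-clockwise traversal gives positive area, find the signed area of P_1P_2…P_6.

114

Apply the shoelace formula: 2A = Σ (x_i·y_{i+1} − x_{i+1}·y_i), indices taken mod 6.
Σ = (47) + (69) + (-9) + (-3) + (10) + (114) = 228
Signed area = Σ/2 = 114 (positive ⇒ counter-clockwise traversal).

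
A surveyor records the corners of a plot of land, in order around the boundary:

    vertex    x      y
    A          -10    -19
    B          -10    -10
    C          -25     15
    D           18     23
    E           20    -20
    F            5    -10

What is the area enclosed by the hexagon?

1225

Apply the shoelace (surveyor's) formula: 2A = Σ (x_i·y_{i+1} − x_{i+1}·y_i), indices taken mod 6.
Σ = (-90) + (-400) + (-845) + (-820) + (-100) + (-195) = -2450
Area = |Σ|/2 = 1225.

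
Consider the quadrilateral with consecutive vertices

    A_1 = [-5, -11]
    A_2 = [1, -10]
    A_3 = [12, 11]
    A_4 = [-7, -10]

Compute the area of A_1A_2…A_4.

Σ = (61) + (131) + (-43) + (27) = 176
Area = |Σ|/2 = 88.

88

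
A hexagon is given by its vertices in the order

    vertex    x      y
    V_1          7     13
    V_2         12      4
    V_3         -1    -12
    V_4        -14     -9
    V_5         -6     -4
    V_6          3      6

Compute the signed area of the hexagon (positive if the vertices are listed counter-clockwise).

-226

Apply the surveyor's formula: 2A = Σ (x_i·y_{i+1} − x_{i+1}·y_i), indices taken mod 6.
V_1→V_2: (7)(4) − (12)(13) = -128
V_2→V_3: (12)(-12) − (-1)(4) = -140
V_3→V_4: (-1)(-9) − (-14)(-12) = -159
V_4→V_5: (-14)(-4) − (-6)(-9) = 2
V_5→V_6: (-6)(6) − (3)(-4) = -24
V_6→V_1: (3)(13) − (7)(6) = -3
Σ = -452
Signed area = Σ/2 = -226 (negative ⇒ clockwise traversal).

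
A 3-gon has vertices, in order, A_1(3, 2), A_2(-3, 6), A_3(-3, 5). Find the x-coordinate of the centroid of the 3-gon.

-1

Apply the surveyor's formula. First the cross-terms c_i = x_i·y_{i+1} − x_{i+1}·y_i:
  24, 3, -21  ⇒  2A = 6, A = 3.
Then Σ (x_i + x_{i+1})·c_i = -18, so x̄ = -18 / (6·3) = -1.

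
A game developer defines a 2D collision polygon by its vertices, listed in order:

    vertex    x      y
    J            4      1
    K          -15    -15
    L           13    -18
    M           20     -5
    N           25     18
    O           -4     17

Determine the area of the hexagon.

812.5

Apply the surveyor's formula: 2A = Σ (x_i·y_{i+1} − x_{i+1}·y_i), indices taken mod 6.
J→K: (4)(-15) − (-15)(1) = -45
K→L: (-15)(-18) − (13)(-15) = 465
L→M: (13)(-5) − (20)(-18) = 295
M→N: (20)(18) − (25)(-5) = 485
N→O: (25)(17) − (-4)(18) = 497
O→J: (-4)(1) − (4)(17) = -72
Σ = 1625
Area = |Σ|/2 = 812.5.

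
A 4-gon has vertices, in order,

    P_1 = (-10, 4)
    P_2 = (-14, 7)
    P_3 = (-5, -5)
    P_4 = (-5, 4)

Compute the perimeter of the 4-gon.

|P_1P_2| = √((-4)² + (3)²) = √25 = 5
|P_2P_3| = √((9)² + (-12)²) = √225 = 15
|P_3P_4| = √((0)² + (9)²) = √81 = 9
|P_4P_1| = √((-5)² + (0)²) = √25 = 5
Perimeter = 5 + 15 + 9 + 5 = 34.

34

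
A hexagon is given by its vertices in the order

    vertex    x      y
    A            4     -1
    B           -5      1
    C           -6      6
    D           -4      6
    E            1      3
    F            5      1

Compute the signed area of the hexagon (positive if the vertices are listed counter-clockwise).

Apply the surveyor's formula: 2A = Σ (x_i·y_{i+1} − x_{i+1}·y_i), indices taken mod 6.
Σ = (-1) + (-24) + (-12) + (-18) + (-14) + (-9) = -78
Signed area = Σ/2 = -39 (negative ⇒ clockwise traversal).

-39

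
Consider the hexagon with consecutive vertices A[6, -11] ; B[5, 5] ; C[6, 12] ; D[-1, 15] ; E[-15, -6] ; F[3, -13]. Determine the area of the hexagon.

Apply the shoelace (surveyor's) formula: 2A = Σ (x_i·y_{i+1} − x_{i+1}·y_i), indices taken mod 6.
Cross-terms: 85, 30, 102, 231, 213, 45  ⇒  Σ = 706
Area = |Σ|/2 = 353.

353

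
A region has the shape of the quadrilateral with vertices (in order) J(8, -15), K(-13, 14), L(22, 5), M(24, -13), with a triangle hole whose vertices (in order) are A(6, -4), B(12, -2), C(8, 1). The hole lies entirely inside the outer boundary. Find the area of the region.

546

Outer boundary:
Σ = (-83) + (-373) + (-406) + (-256) = -1118
Area = |Σ|/2 = 559.
Hole:
Apply the shoelace (surveyor's) formula: 2A = Σ (x_i·y_{i+1} − x_{i+1}·y_i), indices taken mod 3.
A→B: (6)(-2) − (12)(-4) = 36
B→C: (12)(1) − (8)(-2) = 28
C→A: (8)(-4) − (6)(1) = -38
Σ = 26
Area = |Σ|/2 = 13.
Net area = 559 − 13 = 546.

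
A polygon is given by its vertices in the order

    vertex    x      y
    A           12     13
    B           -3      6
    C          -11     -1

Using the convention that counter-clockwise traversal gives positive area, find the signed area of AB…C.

Cross-terms: 111, 69, -131  ⇒  Σ = 49
Signed area = Σ/2 = 24.5 (positive ⇒ counter-clockwise traversal).

24.5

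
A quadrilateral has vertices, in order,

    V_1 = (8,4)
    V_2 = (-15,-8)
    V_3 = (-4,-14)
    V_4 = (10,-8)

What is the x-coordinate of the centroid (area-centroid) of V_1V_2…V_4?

-1/3

Apply the shoelace formula. First the cross-terms c_i = x_i·y_{i+1} − x_{i+1}·y_i:
  -4, 178, 172, 104  ⇒  2A = 450, A = 225.
Then Σ (x_i + x_{i+1})·c_i = -450, so x̄ = -450 / (6·225) = -1/3.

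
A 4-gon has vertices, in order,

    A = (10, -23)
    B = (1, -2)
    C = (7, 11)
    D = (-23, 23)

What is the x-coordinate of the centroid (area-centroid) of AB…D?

-1142/247

Apply the shoelace formula. First the cross-terms c_i = x_i·y_{i+1} − x_{i+1}·y_i:
  3, 25, 414, 299  ⇒  2A = 741, A = 370.5.
Then Σ (x_i + x_{i+1})·c_i = -10278, so x̄ = -10278 / (6·370.5) = -1142/247.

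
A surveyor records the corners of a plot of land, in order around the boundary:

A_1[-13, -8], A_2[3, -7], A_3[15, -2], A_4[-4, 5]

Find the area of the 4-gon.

Cross-terms: 115, 99, 67, 97  ⇒  Σ = 378
Area = |Σ|/2 = 189.

189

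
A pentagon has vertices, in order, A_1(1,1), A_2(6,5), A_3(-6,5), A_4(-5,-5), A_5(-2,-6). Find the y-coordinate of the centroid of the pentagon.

Apply the shoelace formula. First the cross-terms c_i = x_i·y_{i+1} − x_{i+1}·y_i:
  -1, 60, 55, 20, 4  ⇒  2A = 138, A = 69.
Then Σ (y_i + y_{i+1})·c_i = 354, so ȳ = 354 / (6·69) = 59/69.

59/69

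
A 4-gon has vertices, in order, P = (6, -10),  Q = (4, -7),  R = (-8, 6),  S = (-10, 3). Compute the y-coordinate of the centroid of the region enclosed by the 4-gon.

Apply the shoelace (surveyor's) formula. First the cross-terms c_i = x_i·y_{i+1} − x_{i+1}·y_i:
  -2, -32, 36, 82  ⇒  2A = 84, A = 42.
Then Σ (y_i + y_{i+1})·c_i = -184, so ȳ = -184 / (6·42) = -46/63.

-46/63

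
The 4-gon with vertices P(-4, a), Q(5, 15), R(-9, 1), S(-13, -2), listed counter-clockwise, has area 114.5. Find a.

-7

The doubled signed area Σ (x_i y_{i+1} − x_{i+1} y_i) is linear in a.
With a=0 it equals 103; the coefficient of a is -18 (from the two edges through P).
So -18·a + 103 = 2·114.5 = 229 ⇒ a = -7.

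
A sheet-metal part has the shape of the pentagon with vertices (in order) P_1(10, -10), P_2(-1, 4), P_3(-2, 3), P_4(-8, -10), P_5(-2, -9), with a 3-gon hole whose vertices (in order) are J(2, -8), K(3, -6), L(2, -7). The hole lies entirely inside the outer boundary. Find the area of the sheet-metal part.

Outer boundary:
Σ = (30) + (5) + (44) + (52) + (110) = 241
Area = |Σ|/2 = 120.5.
Hole:
Σ = (12) + (-9) + (-2) = 1
Area = |Σ|/2 = 0.5.
Net area = 120.5 − 0.5 = 120.

120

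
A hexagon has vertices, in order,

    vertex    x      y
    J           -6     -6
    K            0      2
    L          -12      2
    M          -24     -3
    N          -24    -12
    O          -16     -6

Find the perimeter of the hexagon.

|JK| = √((6)² + (8)²) = √100 = 10
|KL| = √((-12)² + (0)²) = √144 = 12
|LM| = √((-12)² + (-5)²) = √169 = 13
|MN| = √((0)² + (-9)²) = √81 = 9
|NO| = √((8)² + (6)²) = √100 = 10
|OJ| = √((10)² + (0)²) = √100 = 10
Perimeter = 10 + 12 + 13 + 9 + 10 + 10 = 64.

64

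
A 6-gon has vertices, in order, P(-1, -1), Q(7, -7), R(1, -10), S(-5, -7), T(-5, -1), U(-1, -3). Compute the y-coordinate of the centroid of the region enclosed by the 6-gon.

-530/93

Apply Gauss's area formula. First the cross-terms c_i = x_i·y_{i+1} − x_{i+1}·y_i:
  14, -63, -57, -30, 14, -2  ⇒  2A = -124, A = -62.
Then Σ (y_i + y_{i+1})·c_i = 2120, so ȳ = 2120 / (6·(-62)) = -530/93.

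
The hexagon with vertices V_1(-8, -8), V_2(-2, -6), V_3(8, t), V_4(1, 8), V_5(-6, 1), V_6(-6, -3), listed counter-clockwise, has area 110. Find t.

7

The doubled signed area Σ (x_i y_{i+1} − x_{i+1} y_i) is linear in t.
With t=0 it equals 241; the coefficient of t is -3 (from the two edges through V_3).
So -3·t + 241 = 2·110 = 220 ⇒ t = 7.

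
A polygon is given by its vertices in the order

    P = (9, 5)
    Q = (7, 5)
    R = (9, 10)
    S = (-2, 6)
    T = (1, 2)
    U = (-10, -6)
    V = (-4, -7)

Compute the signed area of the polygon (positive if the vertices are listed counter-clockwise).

101

P→Q: (9)(5) − (7)(5) = 10
Q→R: (7)(10) − (9)(5) = 25
R→S: (9)(6) − (-2)(10) = 74
S→T: (-2)(2) − (1)(6) = -10
T→U: (1)(-6) − (-10)(2) = 14
U→V: (-10)(-7) − (-4)(-6) = 46
V→P: (-4)(5) − (9)(-7) = 43
Σ = 202
Signed area = Σ/2 = 101 (positive ⇒ counter-clockwise traversal).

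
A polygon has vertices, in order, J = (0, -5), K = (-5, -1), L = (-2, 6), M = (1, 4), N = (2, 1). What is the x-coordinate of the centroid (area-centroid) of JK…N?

Apply the shoelace formula. First the cross-terms c_i = x_i·y_{i+1} − x_{i+1}·y_i:
  -25, -32, -14, -7, -10  ⇒  2A = -88, A = -44.
Then Σ (x_i + x_{i+1})·c_i = 322, so x̄ = 322 / (6·(-44)) = -161/132.

-161/132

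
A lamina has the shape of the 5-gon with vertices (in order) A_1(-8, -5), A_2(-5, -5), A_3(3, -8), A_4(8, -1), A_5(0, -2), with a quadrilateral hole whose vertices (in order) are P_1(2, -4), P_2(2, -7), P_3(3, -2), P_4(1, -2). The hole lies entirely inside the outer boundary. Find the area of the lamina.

Outer boundary:
Σ = (15) + (55) + (61) + (-16) + (-16) = 99
Area = |Σ|/2 = 49.5.
Hole:
Σ = (-6) + (17) + (-4) + (0) = 7
Area = |Σ|/2 = 3.5.
Net area = 49.5 − 3.5 = 46.

46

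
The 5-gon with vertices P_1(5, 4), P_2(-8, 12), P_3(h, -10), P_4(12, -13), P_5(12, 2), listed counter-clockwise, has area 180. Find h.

The doubled signed area Σ (x_i y_{i+1} − x_{i+1} y_i) is linear in h.
With h=0 it equals 510; the coefficient of h is -25 (from the two edges through P_3).
So -25·h + 510 = 2·180 = 360 ⇒ h = 6.

6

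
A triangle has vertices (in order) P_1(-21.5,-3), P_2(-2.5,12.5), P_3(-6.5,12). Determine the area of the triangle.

Apply the surveyor's formula: 2A = Σ (x_i·y_{i+1} − x_{i+1}·y_i), indices taken mod 3.
Σ = (-276.25) + (51.25) + (277.5) = 52.5
Area = |Σ|/2 = 26.25.

26.25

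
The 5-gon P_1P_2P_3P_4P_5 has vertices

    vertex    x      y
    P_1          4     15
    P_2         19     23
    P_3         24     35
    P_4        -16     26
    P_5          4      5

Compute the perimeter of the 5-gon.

110

|P_1P_2| = √((15)² + (8)²) = √289 = 17
|P_2P_3| = √((5)² + (12)²) = √169 = 13
|P_3P_4| = √((-40)² + (-9)²) = √1681 = 41
|P_4P_5| = √((20)² + (-21)²) = √841 = 29
|P_5P_1| = √((0)² + (10)²) = √100 = 10
Perimeter = 17 + 13 + 41 + 29 + 10 = 110.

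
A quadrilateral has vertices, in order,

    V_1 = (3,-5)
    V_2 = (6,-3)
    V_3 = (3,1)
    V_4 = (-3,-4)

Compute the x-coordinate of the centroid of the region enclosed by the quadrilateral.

2

Apply Gauss's area formula. First the cross-terms c_i = x_i·y_{i+1} − x_{i+1}·y_i:
  21, 15, -9, 27  ⇒  2A = 54, A = 27.
Then Σ (x_i + x_{i+1})·c_i = 324, so x̄ = 324 / (6·27) = 2.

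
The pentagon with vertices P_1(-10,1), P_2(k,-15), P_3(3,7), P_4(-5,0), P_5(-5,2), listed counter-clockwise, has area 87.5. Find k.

Write out the shoelace sum; only the two edges meeting at P_2 involve k:
2·Area = [((-10)·(-15) − k·1) + (k·7 − 3·(-15))] + 40
       = 6·k + 235 = 175
⇒ k = -10.

-10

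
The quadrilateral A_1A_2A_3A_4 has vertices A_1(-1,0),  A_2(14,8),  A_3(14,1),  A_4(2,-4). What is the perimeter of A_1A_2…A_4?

|A_1A_2| = √((15)² + (8)²) = √289 = 17
|A_2A_3| = √((0)² + (-7)²) = √49 = 7
|A_3A_4| = √((-12)² + (-5)²) = √169 = 13
|A_4A_1| = √((-3)² + (4)²) = √25 = 5
Perimeter = 17 + 7 + 13 + 5 = 42.

42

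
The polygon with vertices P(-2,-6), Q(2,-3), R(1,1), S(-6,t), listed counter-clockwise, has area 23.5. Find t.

-6

Write out the shoelace sum; only the two edges meeting at S involve t:
2·Area = [(1·t − (-6)·1) + ((-6)·(-6) − (-2)·t)] + 23
       = 3·t + 65 = 47
⇒ t = -6.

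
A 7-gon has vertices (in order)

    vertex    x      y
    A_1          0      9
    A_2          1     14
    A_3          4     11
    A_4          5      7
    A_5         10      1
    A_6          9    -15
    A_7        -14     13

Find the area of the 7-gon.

Apply the shoelace formula: 2A = Σ (x_i·y_{i+1} − x_{i+1}·y_i), indices taken mod 7.
Σ = (-9) + (-45) + (-27) + (-65) + (-159) + (-93) + (-126) = -524
Area = |Σ|/2 = 262.

262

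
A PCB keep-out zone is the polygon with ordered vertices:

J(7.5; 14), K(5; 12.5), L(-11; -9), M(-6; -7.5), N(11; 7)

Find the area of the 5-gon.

143.375

J→K: (7.5)(12.5) − (5)(14) = 23.75
K→L: (5)(-9) − (-11)(12.5) = 92.5
L→M: (-11)(-7.5) − (-6)(-9) = 28.5
M→N: (-6)(7) − (11)(-7.5) = 40.5
N→J: (11)(14) − (7.5)(7) = 101.5
Σ = 286.75
Area = |Σ|/2 = 143.375.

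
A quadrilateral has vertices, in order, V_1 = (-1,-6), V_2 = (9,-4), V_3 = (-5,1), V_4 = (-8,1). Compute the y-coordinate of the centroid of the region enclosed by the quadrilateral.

Apply Gauss's area formula. First the cross-terms c_i = x_i·y_{i+1} − x_{i+1}·y_i:
  58, -11, 3, 49  ⇒  2A = 99, A = 49.5.
Then Σ (y_i + y_{i+1})·c_i = -786, so ȳ = -786 / (6·49.5) = -262/99.

-262/99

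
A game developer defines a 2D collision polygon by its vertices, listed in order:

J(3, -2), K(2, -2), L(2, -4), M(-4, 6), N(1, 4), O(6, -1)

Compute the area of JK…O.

33

Cross-terms: -2, -4, -4, -22, -25, -9  ⇒  Σ = -66
Area = |Σ|/2 = 33.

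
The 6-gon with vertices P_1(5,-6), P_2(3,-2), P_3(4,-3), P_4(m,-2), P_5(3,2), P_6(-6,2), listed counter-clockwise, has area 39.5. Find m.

6

Write out the shoelace sum; only the two edges meeting at P_4 involve m:
2·Area = [(4·(-2) − m·(-3)) + (m·2 − 3·(-2))] + 51
       = 5·m + 49 = 79
⇒ m = 6.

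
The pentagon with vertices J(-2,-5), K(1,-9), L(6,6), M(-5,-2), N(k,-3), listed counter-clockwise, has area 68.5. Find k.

Write out the shoelace sum; only the two edges meeting at N involve k:
2·Area = [((-5)·(-3) − k·(-2)) + (k·(-5) − (-2)·(-3))] + 101
       = -3·k + 110 = 137
⇒ k = -9.

-9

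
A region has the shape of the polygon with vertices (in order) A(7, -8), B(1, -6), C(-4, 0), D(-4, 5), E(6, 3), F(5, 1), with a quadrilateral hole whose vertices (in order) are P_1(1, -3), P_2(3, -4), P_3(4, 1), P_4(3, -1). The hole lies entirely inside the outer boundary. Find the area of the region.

83.5

Outer boundary:
Σ = (-34) + (-24) + (-20) + (-42) + (-9) + (-47) = -176
Area = |Σ|/2 = 88.
Hole:
Cross-terms: 5, 19, -7, -8  ⇒  Σ = 9
Area = |Σ|/2 = 4.5.
Net area = 88 − 4.5 = 83.5.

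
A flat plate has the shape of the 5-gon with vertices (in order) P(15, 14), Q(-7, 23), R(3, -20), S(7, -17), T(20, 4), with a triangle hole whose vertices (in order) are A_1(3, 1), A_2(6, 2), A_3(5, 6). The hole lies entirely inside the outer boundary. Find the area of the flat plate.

589

Outer boundary:
Apply the shoelace (surveyor's) formula: 2A = Σ (x_i·y_{i+1} − x_{i+1}·y_i), indices taken mod 5.
Σ = (443) + (71) + (89) + (368) + (220) = 1191
Area = |Σ|/2 = 595.5.
Hole:
Cross-terms: 0, 26, -13  ⇒  Σ = 13
Area = |Σ|/2 = 6.5.
Net area = 595.5 − 6.5 = 589.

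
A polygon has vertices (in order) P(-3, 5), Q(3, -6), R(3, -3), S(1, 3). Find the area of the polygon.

Σ = (3) + (9) + (12) + (14) = 38
Area = |Σ|/2 = 19.

19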